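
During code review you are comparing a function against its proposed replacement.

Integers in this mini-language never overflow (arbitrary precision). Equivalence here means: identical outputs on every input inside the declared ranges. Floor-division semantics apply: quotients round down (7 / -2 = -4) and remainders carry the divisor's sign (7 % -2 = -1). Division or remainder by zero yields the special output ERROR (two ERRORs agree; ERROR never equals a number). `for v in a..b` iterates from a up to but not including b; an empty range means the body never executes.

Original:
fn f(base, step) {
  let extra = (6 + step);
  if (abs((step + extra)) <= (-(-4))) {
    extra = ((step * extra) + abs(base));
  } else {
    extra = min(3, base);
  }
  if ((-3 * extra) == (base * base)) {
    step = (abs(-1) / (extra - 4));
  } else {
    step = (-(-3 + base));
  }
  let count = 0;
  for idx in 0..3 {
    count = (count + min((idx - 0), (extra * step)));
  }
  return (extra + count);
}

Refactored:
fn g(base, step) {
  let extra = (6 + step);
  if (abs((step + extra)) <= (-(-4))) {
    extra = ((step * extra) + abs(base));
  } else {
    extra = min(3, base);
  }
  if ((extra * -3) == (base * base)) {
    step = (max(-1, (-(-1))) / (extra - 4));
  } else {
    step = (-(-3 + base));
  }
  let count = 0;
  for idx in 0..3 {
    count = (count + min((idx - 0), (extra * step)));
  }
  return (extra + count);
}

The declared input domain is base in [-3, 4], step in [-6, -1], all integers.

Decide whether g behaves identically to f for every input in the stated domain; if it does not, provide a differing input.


Reading the diff, among the changes: min/max/abs usage differs, constant usage differs.
As a probe, take base=3, step=-3: f runs extra = 3; (abs((step + extra)) <= (-(-4))) -> true; extra = -6; ((-3 * extra) == (base * base)) -> false; step = 0; count = 0; [idx=0]; count = 0; [idx=1]; count = 0; [idx=2]; count = 0; return -6; g runs extra = 3; (abs((step + extra)) <= (-(-4))) -> true; extra = -6; ((extra * -3) == (base * base)) -> false; step = 0; count = 0; [idx=0]; count = 0; [idx=1]; count = 0; [idx=2]; count = 0; return -6; both end at -6.
Checked all 48 inputs in the declared domain: the outputs agree on every one.
verdict: equivalent


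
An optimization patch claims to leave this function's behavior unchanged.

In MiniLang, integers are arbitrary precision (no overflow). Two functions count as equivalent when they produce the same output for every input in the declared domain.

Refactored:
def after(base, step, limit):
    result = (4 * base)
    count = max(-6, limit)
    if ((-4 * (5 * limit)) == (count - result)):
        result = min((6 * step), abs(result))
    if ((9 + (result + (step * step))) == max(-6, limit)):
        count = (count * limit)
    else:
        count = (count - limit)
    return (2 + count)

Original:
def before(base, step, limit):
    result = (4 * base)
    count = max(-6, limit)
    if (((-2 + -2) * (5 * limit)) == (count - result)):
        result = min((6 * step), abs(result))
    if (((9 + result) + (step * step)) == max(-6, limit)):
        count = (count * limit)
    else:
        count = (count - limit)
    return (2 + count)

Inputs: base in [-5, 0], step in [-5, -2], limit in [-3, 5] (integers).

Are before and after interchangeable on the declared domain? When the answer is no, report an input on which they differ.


Although arithmetic usage differs; and constant usage differs, 216/216 inputs agree.
verdict: equivalent


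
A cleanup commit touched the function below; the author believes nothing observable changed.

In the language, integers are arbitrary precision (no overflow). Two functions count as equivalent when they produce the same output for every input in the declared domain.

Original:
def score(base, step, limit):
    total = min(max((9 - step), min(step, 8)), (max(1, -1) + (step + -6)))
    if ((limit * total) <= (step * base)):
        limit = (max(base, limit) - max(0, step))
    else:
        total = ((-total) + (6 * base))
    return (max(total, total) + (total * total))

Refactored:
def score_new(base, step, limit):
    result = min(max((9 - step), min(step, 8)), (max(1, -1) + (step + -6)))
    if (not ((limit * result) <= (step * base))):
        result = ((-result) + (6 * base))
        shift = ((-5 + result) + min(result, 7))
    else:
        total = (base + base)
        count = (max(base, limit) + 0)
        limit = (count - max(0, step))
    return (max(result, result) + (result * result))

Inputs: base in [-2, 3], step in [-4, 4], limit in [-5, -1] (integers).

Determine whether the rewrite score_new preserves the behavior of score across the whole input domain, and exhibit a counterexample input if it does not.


Equivalent — the differences include boolean connective usage differs, plus local variable names differ, plus arithmetic usage differs, plus statement counts differ, plus constant usage differs, plus min/max/abs usage differs, yet no declared input distinguishes the two.
One worked example (base=0, step=-2, limit=-1) — score: total = -7; ((limit * total) <= (step * base)) -> false; total = 7; return 56; score_new: result = -7; (not ((limit * result) <= (step * base))) -> true; result = 7; shift = 9; return 56; agreement on 56.
Every one of the 270 inputs gives matching results.
verdict: equivalent


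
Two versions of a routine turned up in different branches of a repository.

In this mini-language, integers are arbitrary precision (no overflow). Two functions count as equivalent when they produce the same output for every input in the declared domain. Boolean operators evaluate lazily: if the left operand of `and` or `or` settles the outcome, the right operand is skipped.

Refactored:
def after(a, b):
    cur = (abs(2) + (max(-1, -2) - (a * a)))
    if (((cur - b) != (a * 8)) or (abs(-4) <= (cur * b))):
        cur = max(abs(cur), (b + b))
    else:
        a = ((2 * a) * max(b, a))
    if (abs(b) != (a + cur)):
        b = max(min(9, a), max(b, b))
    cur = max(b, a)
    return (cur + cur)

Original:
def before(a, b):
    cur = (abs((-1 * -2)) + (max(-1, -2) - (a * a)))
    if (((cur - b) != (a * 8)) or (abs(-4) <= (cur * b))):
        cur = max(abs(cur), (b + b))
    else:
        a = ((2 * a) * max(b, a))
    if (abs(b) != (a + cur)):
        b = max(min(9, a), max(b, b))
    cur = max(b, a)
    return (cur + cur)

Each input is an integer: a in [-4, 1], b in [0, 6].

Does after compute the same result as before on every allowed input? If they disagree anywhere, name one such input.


Comparing the listings, the differences include: arithmetic usage differs; constant usage differs.
Spot check at a=-1, b=3 — before: cur := 0 | (((cur - b) != (a * 8)) or (abs(-4) <= (cur * b))): true | cur := 6 | (abs(b) != (a + cur)): true | b := 3 | cur := 3 | result 6. after: cur := 0 | (((cur - b) != (a * 8)) or (abs(-4) <= (cur * b))): true | cur := 6 | (abs(b) != (a + cur)): true | b := 3 | cur := 3 | result 6. Both give 6.
Checked all 42 inputs in the declared domain: the outputs agree on every one.
verdict: equivalent


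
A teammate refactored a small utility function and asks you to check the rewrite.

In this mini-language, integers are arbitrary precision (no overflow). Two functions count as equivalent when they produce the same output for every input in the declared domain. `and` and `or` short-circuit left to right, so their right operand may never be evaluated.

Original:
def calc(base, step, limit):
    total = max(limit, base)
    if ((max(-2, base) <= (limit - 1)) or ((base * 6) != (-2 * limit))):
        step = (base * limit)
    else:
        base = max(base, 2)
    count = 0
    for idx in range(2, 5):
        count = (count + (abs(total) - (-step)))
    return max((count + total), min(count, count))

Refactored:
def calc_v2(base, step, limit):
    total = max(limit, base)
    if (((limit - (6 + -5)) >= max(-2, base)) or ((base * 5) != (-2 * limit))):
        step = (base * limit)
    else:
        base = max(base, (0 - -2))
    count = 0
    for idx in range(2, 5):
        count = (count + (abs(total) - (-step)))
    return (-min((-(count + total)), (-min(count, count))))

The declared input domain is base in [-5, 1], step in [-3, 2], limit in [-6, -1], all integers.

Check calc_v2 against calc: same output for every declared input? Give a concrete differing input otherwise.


Not equivalent: base=1, step=-2, limit=-3 separates them (-2 vs -5).
calc: total := 1 | ((max(-2, base) <= (limit - 1)) or ((base * 6) != (-2 * limit))): false | base := 2 | count := 0 | iter idx=2: | count := -1 | iter idx=3: | count := -2 | iter idx=4: | count := -3 | result -2
calc_v2: total := 1 | (((limit - (6 + -5)) >= max(-2, base)) or ((base * 5) != (-2 * limit))): true | step := -3 | count := 0 | iter idx=2: | count := -2 | iter idx=3: | count := -4 | iter idx=4: | count := -6 | result -5
verdict: not equivalent; witness: base=1, step=-2, limit=-3


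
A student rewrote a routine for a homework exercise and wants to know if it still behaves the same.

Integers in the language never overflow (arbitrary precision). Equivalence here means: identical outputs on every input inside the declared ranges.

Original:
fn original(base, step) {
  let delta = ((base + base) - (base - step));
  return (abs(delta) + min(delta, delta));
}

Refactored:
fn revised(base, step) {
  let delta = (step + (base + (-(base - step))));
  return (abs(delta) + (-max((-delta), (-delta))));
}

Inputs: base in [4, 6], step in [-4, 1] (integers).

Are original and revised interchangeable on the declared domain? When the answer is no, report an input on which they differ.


Run the pair on base=4, step=-3.
original: delta becomes 1; next final value 2
revised: delta becomes -6; next final value 0
2 != 0, so the rewrite changes behavior.
verdict: not equivalent; witness: base=4, step=-3


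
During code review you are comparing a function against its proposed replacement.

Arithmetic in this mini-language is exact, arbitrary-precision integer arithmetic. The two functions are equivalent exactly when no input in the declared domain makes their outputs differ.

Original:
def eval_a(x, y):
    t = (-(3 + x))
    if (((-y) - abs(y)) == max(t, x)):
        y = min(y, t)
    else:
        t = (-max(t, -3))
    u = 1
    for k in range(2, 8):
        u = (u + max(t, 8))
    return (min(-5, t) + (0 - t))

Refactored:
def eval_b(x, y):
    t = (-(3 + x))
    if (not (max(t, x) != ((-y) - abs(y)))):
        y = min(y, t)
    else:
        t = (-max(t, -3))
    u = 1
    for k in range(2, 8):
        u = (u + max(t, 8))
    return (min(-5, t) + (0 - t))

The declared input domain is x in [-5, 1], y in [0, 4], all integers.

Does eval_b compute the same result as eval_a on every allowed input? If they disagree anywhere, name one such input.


Side by side, the visible changes include: boolean connective usage differs; and comparison usage differs.
One worked example (x=-5, y=1) — eval_a: t := 2 | (((-y) - abs(y)) == max(t, x)): false | t := -2 | u := 1 | iter k=2: | u := 9 | iter k=3: | u := 17 | iter k=4: | u := 25 | iter k=5: | u := 33 | iter k=6: | u := 41 | iter k=7: | u := 49 | result -3; eval_b: t := 2 | (not (max(t, x) != ((-y) - abs(y)))): false | t := -2 | u := 1 | iter k=2: | u := 9 | iter k=3: | u := 17 | iter k=4: | u := 25 | iter k=5: | u := 33 | iter k=6: | u := 41 | iter k=7: | u := 49 | result -3; agreement on -3.
Sweeping the whole domain (35 inputs) finds no disagreement.
verdict: equivalent


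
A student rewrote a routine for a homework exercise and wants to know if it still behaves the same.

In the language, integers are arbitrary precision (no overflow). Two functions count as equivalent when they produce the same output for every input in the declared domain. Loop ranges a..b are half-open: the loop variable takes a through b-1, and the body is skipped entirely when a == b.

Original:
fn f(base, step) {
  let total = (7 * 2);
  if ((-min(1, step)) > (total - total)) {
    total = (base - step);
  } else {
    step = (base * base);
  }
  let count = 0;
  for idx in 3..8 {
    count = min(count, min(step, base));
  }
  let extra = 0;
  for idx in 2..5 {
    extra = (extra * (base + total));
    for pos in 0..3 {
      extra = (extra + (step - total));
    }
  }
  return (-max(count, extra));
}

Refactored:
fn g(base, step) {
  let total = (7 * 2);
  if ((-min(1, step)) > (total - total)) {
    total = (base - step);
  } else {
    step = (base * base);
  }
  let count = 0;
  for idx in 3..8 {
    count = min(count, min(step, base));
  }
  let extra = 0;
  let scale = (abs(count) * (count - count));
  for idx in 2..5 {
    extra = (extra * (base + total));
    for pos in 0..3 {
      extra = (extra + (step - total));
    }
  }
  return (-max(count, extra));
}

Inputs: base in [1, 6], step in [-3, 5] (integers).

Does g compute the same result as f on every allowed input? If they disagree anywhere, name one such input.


Behavior is preserved: although local variable names differ, min/max/abs usage differs, arithmetic usage differs, statement counts differ, the outputs never diverge.
Tracing base=4, step=4: f: total=14, then ((-min(1, step)) > (total - total)) is false, then step=16, then count=0, then (idx=3), then count=0, then (idx=4), then count=0, then (idx=5), then count=0, then (idx=6), then count=0, then (idx=7), then count=0, then extra=0, then (idx=2), then extra=0, then (pos=0), then extra=2, then (pos=1), then extra=4, then (pos=2), then extra=6, then (idx=3), then extra=108, then (pos=0), then extra=110, then (pos=1), then extra=112, then (pos=2), then extra=114, then (idx=4), then extra=2052, then (pos=0), then extra=2054, then (pos=1), then extra=2056, then (pos=2), then extra=2058, then returns -2058 | g: total=14, then ((-min(1, step)) > (total - total)) is false, then step=16, then count=0, then (idx=3), then count=0, then (idx=4), then count=0, then (idx=5), then count=0, then (idx=6), then count=0, then (idx=7), then count=0, then extra=0, then scale=0, then (idx=2), then extra=0, then (pos=0), then extra=2, then (pos=1), then extra=4, then (pos=2), then extra=6, then (idx=3), then extra=108, then (pos=0), then extra=110, then (pos=1), then extra=112, then (pos=2), then extra=114, then (idx=4), then extra=2052, then (pos=0), then extra=2054, then (pos=1), then extra=2056, then (pos=2), then extra=2058, then returns -2058 — matching result -2058.
Across all 54 domain points the two functions coincide.
verdict: equivalent


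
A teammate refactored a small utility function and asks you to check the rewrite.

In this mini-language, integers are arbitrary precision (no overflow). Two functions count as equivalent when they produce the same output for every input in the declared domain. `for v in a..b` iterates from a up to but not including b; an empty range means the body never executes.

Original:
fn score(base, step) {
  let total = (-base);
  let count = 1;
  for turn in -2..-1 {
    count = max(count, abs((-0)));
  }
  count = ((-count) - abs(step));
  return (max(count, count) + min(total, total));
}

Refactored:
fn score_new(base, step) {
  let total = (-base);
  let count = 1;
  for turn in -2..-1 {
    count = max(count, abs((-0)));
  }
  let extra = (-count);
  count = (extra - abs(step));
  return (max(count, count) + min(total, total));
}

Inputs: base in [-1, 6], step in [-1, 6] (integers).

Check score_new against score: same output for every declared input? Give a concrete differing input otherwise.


Behavior is preserved: although statement counts differ; and local variable names differ, the outputs never diverge.
One worked example (base=1, step=6) — score: total=-1, then count=1, then (turn=-2), then count=1, then count=-7, then returns -8; score_new: total=-1, then count=1, then (turn=-2), then count=1, then extra=-1, then count=-7, then returns -8; agreement on -8.
Every one of the 64 inputs gives matching results.
verdict: equivalent


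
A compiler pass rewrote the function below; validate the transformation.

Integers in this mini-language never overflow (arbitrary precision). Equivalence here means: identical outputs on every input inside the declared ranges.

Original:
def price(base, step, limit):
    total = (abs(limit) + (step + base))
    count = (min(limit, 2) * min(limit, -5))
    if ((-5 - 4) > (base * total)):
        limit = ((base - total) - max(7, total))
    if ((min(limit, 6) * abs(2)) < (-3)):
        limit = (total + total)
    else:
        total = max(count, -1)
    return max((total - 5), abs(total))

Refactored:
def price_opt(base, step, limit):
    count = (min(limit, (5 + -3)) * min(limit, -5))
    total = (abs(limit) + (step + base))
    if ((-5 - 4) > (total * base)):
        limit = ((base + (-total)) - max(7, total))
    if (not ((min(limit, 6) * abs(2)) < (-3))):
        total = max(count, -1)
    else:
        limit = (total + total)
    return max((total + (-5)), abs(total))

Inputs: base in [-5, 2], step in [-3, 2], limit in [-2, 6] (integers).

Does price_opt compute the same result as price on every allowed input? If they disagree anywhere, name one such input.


This is a faithful refactor — arithmetic usage differs, and boolean connective usage differs, and constant usage differs, but the computed results match everywhere.
Spot check at base=-1, step=-2, limit=-2 — price: total becomes -1; next count becomes 10; next ((-5 - 4) > (base * total)) evaluates to false; next ((min(limit, 6) * abs(2)) < (-3)) evaluates to true; next limit becomes -2; next final value 1. price_opt: count becomes 10; next total becomes -1; next ((-5 - 4) > (total * base)) evaluates to false; next (not ((min(limit, 6) * abs(2)) < (-3))) evaluates to false; next limit becomes -2; next final value 1. Both give 1.
Sweeping the whole domain (432 inputs) finds no disagreement.
verdict: equivalent


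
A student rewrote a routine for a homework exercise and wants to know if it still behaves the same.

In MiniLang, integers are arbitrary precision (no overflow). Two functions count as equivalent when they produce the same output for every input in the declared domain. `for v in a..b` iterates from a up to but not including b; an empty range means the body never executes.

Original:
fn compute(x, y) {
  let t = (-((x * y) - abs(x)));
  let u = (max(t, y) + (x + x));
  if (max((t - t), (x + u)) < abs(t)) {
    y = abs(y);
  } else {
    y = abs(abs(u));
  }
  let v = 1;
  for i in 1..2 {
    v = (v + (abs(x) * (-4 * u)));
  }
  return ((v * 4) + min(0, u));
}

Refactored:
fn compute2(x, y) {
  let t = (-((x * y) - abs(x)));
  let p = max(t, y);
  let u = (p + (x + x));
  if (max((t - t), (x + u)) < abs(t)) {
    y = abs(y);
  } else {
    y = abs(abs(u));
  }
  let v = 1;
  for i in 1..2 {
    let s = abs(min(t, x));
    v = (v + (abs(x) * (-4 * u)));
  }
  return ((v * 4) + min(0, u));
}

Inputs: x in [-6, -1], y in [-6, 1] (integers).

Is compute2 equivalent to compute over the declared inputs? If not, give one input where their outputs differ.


The two versions differ — the changes include min/max/abs usage differs, and statement counts differ, and local variable names differ.
One worked example (x=-3, y=-1) — compute: t := 0 | u := -6 | (max((t - t), (x + u)) < abs(t)): false | y := 6 | v := 1 | iter i=1: | v := 73 | result 286; compute2: t := 0 | p := 0 | u := -6 | (max((t - t), (x + u)) < abs(t)): false | y := 6 | v := 1 | iter i=1: | s := 3 | v := 73 | result 286; agreement on 286.
Every one of the 48 inputs gives matching results.
verdict: equivalent


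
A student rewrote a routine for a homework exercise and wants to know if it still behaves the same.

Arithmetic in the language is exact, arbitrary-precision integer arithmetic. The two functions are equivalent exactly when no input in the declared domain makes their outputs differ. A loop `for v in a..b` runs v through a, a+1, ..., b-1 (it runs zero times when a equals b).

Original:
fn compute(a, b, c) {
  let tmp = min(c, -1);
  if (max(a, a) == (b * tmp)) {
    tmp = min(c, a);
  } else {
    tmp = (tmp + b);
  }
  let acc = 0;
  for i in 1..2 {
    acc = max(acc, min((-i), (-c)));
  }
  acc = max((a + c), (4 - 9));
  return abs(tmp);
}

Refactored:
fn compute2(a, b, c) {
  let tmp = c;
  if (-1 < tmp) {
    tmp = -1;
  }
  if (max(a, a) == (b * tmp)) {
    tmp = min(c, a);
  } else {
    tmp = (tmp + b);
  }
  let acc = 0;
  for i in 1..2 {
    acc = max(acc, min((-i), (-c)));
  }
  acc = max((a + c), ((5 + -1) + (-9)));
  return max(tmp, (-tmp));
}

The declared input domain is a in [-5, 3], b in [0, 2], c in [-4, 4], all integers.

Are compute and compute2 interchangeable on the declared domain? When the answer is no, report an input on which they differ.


The two are interchangeable: statement counts differ; and arithmetic usage differs; and branching structure differs; and comparison usage differs; and min/max/abs usage differs; and constant usage differs, and every declared input agrees.
Spot check at a=-5, b=2, c=4 — compute: tmp=-1, then (max(a, a) == (b * tmp)) is false, then tmp=1, then acc=0, then (i=1), then acc=0, then acc=-1, then returns 1. compute2: tmp=4, then (-1 < tmp) is true, then tmp=-1, then (max(a, a) == (b * tmp)) is false, then tmp=1, then acc=0, then (i=1), then acc=0, then acc=-1, then returns 1. Both give 1.
Every one of the 243 inputs gives matching results.
verdict: equivalent


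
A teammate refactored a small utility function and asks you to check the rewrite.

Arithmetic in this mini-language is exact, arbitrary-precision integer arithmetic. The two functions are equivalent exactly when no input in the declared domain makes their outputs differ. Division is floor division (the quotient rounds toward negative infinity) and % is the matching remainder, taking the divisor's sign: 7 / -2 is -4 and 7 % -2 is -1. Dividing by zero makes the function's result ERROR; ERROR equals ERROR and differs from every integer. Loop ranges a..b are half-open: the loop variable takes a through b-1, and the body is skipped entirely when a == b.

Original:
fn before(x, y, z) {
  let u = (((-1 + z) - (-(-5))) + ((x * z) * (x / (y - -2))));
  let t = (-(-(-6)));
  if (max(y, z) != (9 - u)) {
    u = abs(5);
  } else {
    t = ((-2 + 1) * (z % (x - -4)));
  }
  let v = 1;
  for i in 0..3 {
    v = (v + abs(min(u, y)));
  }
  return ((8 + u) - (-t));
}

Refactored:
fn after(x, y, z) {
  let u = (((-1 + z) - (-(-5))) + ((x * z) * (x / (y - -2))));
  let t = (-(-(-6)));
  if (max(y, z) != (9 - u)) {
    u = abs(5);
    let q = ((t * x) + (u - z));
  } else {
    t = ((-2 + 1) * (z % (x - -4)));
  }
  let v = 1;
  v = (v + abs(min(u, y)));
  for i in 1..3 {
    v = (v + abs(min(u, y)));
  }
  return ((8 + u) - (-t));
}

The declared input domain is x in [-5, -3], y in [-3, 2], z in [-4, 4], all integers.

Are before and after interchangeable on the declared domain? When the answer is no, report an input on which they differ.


Behavior is preserved: although loop structure differs, plus statement counts differ, plus local variable names differ, plus min/max/abs usage differs, plus arithmetic usage differs, the outputs never diverge.
Tracing x=-4, y=2, z=0: before: u := -6 | t := -6 | (max(y, z) != (9 - u)): true | u := 5 | v := 1 | iter i=0: | v := 3 | iter i=1: | v := 5 | iter i=2: | v := 7 | result 7 | after: u := -6 | t := -6 | (max(y, z) != (9 - u)): true | u := 5 | q := 29 | v := 1 | v := 3 | iter i=1: | v := 5 | iter i=2: | v := 7 | result 7 — matching result 7.
An exhaustive pass over the 162 declared inputs shows identical outputs.
verdict: equivalent


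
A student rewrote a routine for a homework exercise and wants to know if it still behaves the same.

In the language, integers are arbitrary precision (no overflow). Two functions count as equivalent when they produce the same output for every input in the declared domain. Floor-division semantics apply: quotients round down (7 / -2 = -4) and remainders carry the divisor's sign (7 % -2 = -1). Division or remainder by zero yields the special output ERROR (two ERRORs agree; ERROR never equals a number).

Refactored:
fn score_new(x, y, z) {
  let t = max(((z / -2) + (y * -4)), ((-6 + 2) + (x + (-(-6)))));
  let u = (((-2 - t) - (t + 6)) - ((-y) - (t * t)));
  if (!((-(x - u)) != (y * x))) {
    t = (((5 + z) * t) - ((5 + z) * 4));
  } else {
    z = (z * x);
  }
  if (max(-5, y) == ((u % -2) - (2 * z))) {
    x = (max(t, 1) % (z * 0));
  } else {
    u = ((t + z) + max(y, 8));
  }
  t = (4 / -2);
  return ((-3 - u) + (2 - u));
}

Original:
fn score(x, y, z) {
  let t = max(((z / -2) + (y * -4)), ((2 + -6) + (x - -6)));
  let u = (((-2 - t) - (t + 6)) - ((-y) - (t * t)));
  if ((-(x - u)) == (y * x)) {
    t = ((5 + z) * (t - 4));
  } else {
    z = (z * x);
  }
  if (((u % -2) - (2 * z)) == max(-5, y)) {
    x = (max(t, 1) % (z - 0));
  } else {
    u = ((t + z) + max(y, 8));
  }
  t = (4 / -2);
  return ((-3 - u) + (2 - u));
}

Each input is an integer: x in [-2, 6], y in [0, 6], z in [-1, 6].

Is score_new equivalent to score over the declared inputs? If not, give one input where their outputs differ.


x=-2, y=2, z=-1 yields 11 from score but ERROR from score_new.
verdict: not equivalent; witness: x=-2, y=2, z=-1


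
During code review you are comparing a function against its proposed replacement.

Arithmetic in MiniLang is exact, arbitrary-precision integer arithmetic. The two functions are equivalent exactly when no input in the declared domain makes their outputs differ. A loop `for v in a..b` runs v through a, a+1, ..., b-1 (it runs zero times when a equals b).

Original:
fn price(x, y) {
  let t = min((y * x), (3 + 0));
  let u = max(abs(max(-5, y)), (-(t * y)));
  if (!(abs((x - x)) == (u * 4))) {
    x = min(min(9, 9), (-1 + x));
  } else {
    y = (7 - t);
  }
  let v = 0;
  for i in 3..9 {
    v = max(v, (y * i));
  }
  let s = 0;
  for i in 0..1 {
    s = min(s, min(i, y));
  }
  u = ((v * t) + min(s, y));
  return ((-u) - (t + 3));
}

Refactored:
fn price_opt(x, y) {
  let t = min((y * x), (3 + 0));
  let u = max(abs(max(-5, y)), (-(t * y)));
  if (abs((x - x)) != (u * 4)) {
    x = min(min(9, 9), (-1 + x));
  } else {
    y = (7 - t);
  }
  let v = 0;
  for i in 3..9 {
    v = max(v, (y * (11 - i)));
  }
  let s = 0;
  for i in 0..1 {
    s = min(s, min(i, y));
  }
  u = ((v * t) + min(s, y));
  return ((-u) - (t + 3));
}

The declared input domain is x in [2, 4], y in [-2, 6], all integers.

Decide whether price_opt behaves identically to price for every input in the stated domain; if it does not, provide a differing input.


The two versions differ — the changes include constant usage differs, and boolean connective usage differs, and comparison usage differs, and arithmetic usage differs.
As a probe, take x=2, y=4: price runs t=3, then u=4, then (!(abs((x - x)) == (u * 4))) is true, then x=1, then v=0, then (i=3), then v=12, then (i=4), then v=16, then (i=5), then v=20, then (i=6), then v=24, then (i=7), then v=28, then (i=8), then v=32, then s=0, then (i=0), then s=0, then u=96, then returns -102; price_opt runs t=3, then u=4, then (abs((x - x)) != (u * 4)) is true, then x=1, then v=0, then (i=3), then v=32, then (i=4), then v=32, then (i=5), then v=32, then (i=6), then v=32, then (i=7), then v=32, then (i=8), then v=32, then s=0, then (i=0), then s=0, then u=96, then returns -102; both end at -102.
Checked all 27 inputs in the declared domain: the outputs agree on every one.
verdict: equivalent


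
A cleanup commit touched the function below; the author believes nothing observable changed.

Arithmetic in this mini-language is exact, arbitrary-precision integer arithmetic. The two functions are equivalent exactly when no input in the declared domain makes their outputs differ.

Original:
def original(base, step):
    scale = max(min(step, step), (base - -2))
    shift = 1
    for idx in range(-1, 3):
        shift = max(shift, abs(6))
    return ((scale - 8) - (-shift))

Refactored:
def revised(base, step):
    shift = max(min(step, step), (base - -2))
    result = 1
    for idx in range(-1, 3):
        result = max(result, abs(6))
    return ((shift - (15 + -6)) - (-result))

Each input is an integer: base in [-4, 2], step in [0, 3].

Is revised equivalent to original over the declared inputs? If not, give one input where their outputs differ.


Consider the input base=-4, step=0.
original: scale = 0; shift = 1; [idx=-1]; shift = 6; [idx=0]; shift = 6; [idx=1]; shift = 6; [idx=2]; shift = 6; return -2
revised: shift = 0; result = 1; [idx=-1]; result = 6; [idx=0]; result = 6; [idx=1]; result = 6; [idx=2]; result = 6; return -3
-2 against -3: the behavior changed.
verdict: not equivalent; witness: base=-4, step=0


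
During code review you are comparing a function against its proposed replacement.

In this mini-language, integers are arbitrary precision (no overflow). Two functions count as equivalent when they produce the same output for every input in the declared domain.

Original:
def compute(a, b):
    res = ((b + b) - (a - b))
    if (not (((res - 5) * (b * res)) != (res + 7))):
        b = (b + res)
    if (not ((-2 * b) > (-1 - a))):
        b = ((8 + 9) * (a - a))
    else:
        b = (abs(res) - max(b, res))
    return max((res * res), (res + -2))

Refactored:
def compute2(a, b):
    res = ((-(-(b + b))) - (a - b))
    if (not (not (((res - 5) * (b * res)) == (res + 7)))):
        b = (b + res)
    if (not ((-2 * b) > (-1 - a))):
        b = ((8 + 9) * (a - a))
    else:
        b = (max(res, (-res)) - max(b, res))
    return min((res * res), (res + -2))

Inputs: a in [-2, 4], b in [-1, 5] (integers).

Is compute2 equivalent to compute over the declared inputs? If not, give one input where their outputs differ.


There is a counterexample at a=-2, b=-1: 1 on one side, -3 on the other.
compute: res := -1 | (not (((res - 5) * (b * res)) != (res + 7))): false | (not ((-2 * b) > (-1 - a))): false | b := 2 | result 1
compute2: res := -1 | (not (not (((res - 5) * (b * res)) == (res + 7)))): false | (not ((-2 * b) > (-1 - a))): false | b := 2 | result -3
verdict: not equivalent; witness: a=-2, b=-1


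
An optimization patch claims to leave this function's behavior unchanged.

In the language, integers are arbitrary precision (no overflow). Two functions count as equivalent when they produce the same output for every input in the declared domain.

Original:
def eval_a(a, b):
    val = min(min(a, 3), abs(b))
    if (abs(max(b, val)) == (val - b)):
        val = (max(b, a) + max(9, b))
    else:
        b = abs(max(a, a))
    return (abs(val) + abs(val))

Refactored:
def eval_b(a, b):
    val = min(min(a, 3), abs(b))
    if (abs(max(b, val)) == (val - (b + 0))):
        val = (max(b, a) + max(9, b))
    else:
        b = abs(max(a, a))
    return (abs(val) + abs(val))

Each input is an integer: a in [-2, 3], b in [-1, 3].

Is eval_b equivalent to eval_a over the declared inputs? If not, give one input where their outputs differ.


Changes here: constant usage differs; and arithmetic usage differs; the full 30-point sweep finds no disagreement.
verdict: equivalent


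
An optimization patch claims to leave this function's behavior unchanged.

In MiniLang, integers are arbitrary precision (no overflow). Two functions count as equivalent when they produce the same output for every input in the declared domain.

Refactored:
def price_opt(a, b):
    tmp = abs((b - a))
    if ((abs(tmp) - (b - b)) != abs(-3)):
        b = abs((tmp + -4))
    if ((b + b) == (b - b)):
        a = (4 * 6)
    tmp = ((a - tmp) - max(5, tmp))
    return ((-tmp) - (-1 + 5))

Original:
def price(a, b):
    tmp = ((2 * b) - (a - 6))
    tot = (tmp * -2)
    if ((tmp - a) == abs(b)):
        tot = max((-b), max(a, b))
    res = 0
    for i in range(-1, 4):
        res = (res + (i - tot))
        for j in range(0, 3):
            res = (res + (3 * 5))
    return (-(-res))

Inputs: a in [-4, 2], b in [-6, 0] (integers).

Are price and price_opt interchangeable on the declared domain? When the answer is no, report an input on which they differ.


a=-4, b=-6 yields 210 from price but 7 from price_opt.
verdict: not equivalent; witness: a=-4, b=-6


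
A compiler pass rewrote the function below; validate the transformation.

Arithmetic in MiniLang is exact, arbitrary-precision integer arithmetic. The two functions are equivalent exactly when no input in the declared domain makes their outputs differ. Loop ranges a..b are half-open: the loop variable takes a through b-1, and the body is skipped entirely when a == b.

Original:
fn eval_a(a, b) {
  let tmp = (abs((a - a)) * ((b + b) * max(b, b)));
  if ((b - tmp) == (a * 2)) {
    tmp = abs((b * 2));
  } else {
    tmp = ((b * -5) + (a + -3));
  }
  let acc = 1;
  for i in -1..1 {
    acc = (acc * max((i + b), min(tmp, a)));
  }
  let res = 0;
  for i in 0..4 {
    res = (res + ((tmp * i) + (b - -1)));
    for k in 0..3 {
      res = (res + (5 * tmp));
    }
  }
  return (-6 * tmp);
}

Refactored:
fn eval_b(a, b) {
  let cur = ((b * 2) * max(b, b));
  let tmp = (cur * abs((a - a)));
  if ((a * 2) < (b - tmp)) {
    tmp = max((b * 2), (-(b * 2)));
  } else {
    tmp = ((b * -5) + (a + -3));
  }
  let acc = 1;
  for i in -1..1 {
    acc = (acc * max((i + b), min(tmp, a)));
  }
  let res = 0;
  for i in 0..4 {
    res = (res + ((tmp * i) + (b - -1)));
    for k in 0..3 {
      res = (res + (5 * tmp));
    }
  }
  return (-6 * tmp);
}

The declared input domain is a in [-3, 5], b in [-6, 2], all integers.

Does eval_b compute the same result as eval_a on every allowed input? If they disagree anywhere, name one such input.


At a=-3, b=-6: eval_a gives -72, eval_b gives -144.
verdict: not equivalent; witness: a=-3, b=-6


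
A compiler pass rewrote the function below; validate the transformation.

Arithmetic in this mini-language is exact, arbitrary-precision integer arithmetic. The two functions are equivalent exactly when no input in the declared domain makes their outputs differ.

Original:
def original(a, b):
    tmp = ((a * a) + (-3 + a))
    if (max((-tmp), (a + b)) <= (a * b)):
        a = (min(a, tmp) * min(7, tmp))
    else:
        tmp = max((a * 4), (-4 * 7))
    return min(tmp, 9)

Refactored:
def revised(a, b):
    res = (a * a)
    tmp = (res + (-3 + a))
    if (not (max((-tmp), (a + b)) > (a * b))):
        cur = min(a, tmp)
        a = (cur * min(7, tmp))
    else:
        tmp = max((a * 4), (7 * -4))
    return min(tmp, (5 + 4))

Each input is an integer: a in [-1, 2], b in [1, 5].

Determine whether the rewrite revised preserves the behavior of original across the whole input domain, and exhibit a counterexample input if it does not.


Side by side, the visible changes include: arithmetic usage differs; and statement counts differ; and boolean connective usage differs; and comparison usage differs; and constant usage differs; and local variable names differ.
As a probe, take a=-1, b=5: original runs tmp becomes -3; next (max((-tmp), (a + b)) <= (a * b)) evaluates to false; next tmp becomes -4; next final value -4; revised runs res becomes 1; next tmp becomes -3; next (not (max((-tmp), (a + b)) > (a * b))) evaluates to false; next tmp becomes -4; next final value -4; both end at -4.
Every one of the 20 inputs gives matching results.
verdict: equivalent


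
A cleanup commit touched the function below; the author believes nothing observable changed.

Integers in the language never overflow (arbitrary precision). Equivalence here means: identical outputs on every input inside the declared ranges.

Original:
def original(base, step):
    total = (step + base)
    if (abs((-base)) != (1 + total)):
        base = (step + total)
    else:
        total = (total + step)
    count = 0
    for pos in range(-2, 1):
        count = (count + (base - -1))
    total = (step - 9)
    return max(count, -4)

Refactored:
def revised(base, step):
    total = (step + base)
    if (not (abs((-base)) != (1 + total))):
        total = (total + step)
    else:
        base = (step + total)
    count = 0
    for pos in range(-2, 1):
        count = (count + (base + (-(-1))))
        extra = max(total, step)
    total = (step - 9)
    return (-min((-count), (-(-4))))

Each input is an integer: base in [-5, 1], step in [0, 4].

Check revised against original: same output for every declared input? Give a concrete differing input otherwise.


Equivalent — the differences include min/max/abs usage differs; and local variable names differ; and arithmetic usage differs; and boolean connective usage differs; and statement counts differ, yet no declared input distinguishes the two.
As a probe, take base=0, step=1: original runs total := 1 | (abs((-base)) != (1 + total)): true | base := 2 | count := 0 | iter pos=-2: | count := 3 | iter pos=-1: | count := 6 | iter pos=0: | count := 9 | total := -8 | result 9; revised runs total := 1 | (not (abs((-base)) != (1 + total))): false | base := 2 | count := 0 | iter pos=-2: | count := 3 | extra := 1 | iter pos=-1: | count := 6 | extra := 1 | iter pos=0: | count := 9 | extra := 1 | total := -8 | result 9; both end at 9.
An exhaustive pass over the 35 declared inputs shows identical outputs.
verdict: equivalent


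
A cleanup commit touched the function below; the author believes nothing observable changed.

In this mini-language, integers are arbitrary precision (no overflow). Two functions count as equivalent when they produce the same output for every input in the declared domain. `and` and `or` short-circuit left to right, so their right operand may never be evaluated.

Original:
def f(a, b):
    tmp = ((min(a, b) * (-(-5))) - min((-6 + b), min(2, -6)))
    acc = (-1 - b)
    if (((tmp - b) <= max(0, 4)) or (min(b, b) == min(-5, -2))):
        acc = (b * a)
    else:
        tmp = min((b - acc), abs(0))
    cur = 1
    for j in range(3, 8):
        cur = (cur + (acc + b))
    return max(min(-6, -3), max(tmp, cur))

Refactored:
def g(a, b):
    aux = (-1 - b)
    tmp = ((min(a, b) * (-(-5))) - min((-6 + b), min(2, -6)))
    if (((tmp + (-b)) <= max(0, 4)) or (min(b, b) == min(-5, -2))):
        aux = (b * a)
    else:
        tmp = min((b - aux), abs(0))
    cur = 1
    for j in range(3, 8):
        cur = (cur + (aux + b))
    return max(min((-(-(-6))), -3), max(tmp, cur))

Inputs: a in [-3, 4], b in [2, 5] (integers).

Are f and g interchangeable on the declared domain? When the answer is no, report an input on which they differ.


Reading the diff, among the changes: local variable names differ, plus arithmetic usage differs.
Spot check at a=4, b=2 — f: tmp becomes 16; next acc becomes -3; next (((tmp - b) <= max(0, 4)) or (min(b, b) == min(-5, -2))) evaluates to false; next tmp becomes 0; next cur becomes 1; next at j=3:; next cur becomes 0; next at j=4:; next cur becomes -1; next at j=5:; next cur becomes -2; next at j=6:; next cur becomes -3; next at j=7:; next cur becomes -4; next final value 0. g: aux becomes -3; next tmp becomes 16; next (((tmp + (-b)) <= max(0, 4)) or (min(b, b) == min(-5, -2))) evaluates to false; next tmp becomes 0; next cur becomes 1; next at j=3:; next cur becomes 0; next at j=4:; next cur becomes -1; next at j=5:; next cur becomes -2; next at j=6:; next cur becomes -3; next at j=7:; next cur becomes -4; next final value 0. Both give 0.
Checked all 32 inputs in the declared domain: the outputs agree on every one.
verdict: equivalent


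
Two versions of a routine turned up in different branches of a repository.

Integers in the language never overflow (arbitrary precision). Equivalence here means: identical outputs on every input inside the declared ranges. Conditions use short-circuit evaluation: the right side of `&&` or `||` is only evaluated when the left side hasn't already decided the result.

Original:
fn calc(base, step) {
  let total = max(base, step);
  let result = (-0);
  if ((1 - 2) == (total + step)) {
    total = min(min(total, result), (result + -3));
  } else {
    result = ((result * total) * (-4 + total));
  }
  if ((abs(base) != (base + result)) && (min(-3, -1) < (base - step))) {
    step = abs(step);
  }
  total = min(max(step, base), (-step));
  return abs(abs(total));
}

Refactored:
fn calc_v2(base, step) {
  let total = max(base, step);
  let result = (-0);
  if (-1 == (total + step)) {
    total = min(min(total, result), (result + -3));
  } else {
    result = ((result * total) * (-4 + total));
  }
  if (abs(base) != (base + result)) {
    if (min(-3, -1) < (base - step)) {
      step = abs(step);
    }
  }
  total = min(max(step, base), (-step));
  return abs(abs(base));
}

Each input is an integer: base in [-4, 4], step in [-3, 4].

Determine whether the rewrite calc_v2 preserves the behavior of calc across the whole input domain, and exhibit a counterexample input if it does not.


Not equivalent: base=-4, step=-3 separates them (3 vs 4).
calc: total becomes -3; next result becomes 0; next ((1 - 2) == (total + step)) evaluates to false; next result becomes 0; next ((abs(base) != (base + result)) && (min(-3, -1) < (base - step))) evaluates to true; next step becomes 3; next total becomes -3; next final value 3
calc_v2: total becomes -3; next result becomes 0; next (-1 == (total + step)) evaluates to false; next result becomes 0; next (abs(base) != (base + result)) evaluates to true; next (min(-3, -1) < (base - step)) evaluates to true; next step becomes 3; next total becomes -3; next final value 4
verdict: not equivalent; witness: base=-4, step=-3
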